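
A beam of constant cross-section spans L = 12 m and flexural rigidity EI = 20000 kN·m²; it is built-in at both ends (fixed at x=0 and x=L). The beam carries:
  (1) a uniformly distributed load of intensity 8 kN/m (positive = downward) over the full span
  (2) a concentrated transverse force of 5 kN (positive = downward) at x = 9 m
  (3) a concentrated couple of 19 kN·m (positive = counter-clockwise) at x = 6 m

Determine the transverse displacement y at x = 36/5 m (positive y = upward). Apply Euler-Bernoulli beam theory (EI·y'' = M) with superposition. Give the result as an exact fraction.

Load 1 — uniform load w=8 kN/m over full span:
  y_1 = -wx²(L-x)²/(24EI) = -8·(36/5)²·(12-(36/5))²/(24·20000) = -7776/390625 m
Load 2 — point force P=5 kN at a=9 m (b=L-a=3):
  y_2 = -Pb²x²(3aL-(3a+b)x)/(6L³EI)  [x≤a] = -5·3²·(36/5)²·(3·9·12-(3·9+3)·(36/5))/(6·12³·20000) = -243/200000 m
Load 3 — applied couple M₀=19 kN·m at a=6 m (b=L-a=6):
  y_3 = (R_Ax³/6 - M_Ax²/2 - M₀(x-a)²/2)/EI  [x>a] with R_A=19/8, M_A=19/4 = ((19/8)·(36/5)³/6 - (19/4)·(36/5)²/2 - 19·((36/5)-6)²/2)/20000 = 171/312500 m
Superposition: y = Σ y_i = -514359/25000000 m ≈ -0.020574 m

y(36/5) = -514359/25000000 m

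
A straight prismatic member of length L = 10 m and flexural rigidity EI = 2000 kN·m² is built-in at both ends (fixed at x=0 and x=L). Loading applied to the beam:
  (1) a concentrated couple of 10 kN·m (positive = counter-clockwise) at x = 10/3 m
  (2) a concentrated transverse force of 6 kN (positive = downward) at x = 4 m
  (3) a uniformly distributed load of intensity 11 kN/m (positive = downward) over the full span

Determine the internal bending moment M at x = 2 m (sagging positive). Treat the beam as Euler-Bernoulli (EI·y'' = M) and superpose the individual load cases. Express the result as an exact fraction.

Load 1 — applied couple M₀=10 kN·m at a=10/3 m (b=L-a=20/3):
  M_1 = R_Ax - M_A  [x≤a] with R_A=4/3, M_A=0 = (4/3)·2 - 0 = 8/3 kN·m
Load 2 — point force P=6 kN at a=4 m (b=L-a=6):
  M_2 = Pb²(3a+b)x/L³ - Pab²/L²  [x≤a] = 6·6²·(3·4+6)·2/10³ - 6·4·6²/10² = -108/125 kN·m
Load 3 — uniform load w=11 kN/m over full span:
  M_3 = wLx/2 - wL²/12 - wx²/2 = 11·10·2/2 - 11·10²/12 - 11·2²/2 = -11/3 kN·m
Superposition: M = Σ M_i = -233/125 kN·m ≈ -1.864000 kN·m

M(2) = -233/125 kN·m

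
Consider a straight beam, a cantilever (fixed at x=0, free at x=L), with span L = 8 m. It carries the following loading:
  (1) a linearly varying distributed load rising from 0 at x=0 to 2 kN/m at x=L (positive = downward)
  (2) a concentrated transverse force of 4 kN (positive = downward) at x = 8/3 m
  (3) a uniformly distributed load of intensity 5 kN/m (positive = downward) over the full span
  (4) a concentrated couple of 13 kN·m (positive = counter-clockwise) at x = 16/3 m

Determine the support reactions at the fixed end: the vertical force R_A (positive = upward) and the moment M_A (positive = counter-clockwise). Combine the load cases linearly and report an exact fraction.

Load 1 — triangular load w₀=2 kN/m (0→w₀ over full span):
  R_A = w₀L/2 = 2·8/2 = 8 kN
  M_A = w₀L²/3 = 2·8²/3 = 128/3 kN·m
Load 2 — point force P=4 kN at a=8/3 m (b=L-a=16/3):
  R_A = P = 4 kN
  M_A = Pa = 4·(8/3) = 32/3 kN·m
Load 3 — uniform load w=5 kN/m over full span:
  R_A = wL = 5·8 = 40 kN
  M_A = wL²/2 = 5·8²/2 = 160 kN·m
Load 4 — applied couple M₀=13 kN·m at a=16/3 m (b=L-a=8/3):
  R_A = 0 kN
  M_A = -M₀ = -13 kN·m
Superposition: R_A = 52 kN, M_A = 601/3 kN·m

R_A = 52 kN, M_A = 601/3 kN·m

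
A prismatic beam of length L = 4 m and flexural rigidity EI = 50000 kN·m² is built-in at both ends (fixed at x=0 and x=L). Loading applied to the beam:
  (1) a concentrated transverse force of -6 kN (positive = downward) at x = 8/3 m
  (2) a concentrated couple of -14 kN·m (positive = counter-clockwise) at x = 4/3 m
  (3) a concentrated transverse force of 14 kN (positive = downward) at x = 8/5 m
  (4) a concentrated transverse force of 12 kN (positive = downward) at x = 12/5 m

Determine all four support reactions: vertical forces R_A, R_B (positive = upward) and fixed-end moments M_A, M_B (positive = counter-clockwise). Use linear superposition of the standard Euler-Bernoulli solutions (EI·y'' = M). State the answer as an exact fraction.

R_A = 7958/1125 kN, M_A = 12256/1125 kN·m, R_B = 14542/1125 kN, M_B = -15074/1125 kN·m

Load 1 — point force P=-6 kN at a=8/3 m (b=L-a=4/3):
  R_A = Pb²(3a+b)/L³ = (-6)·(4/3)²·(3·(8/3)+(4/3))/4³ = -14/9 kN
  M_A = Pab²/L² = (-6)·(8/3)·(4/3)²/4² = -16/9 kN·m
  R_B = Pa²(a+3b)/L³ = (-6)·(8/3)²·((8/3)+3·(4/3))/4³ = -40/9 kN
  M_B = -Pa²b/L² = -(-6)·(8/3)²·(4/3)/4² = 32/9 kN·m
Load 2 — applied couple M₀=-14 kN·m at a=4/3 m (b=L-a=8/3):
  R_A = 6M₀ab/L³ = 6·(-14)·(4/3)·(8/3)/4³ = -14/3 kN
  M_A = M₀b(2a-b)/L² = (-14)·(8/3)·(2·(4/3)-(8/3))/4² = 0 kN·m
  R_B = -6M₀ab/L³ = -6·(-14)·(4/3)·(8/3)/4³ = 14/3 kN
  M_B = M₀a(2b-a)/L² = (-14)·(4/3)·(2·(8/3)-(4/3))/4² = -14/3 kN·m
Load 3 — point force P=14 kN at a=8/5 m (b=L-a=12/5):
  R_A = Pb²(3a+b)/L³ = 14·(12/5)²·(3·(8/5)+(12/5))/4³ = 1134/125 kN
  M_A = Pab²/L² = 14·(8/5)·(12/5)²/4² = 1008/125 kN·m
  R_B = Pa²(a+3b)/L³ = 14·(8/5)²·((8/5)+3·(12/5))/4³ = 616/125 kN
  M_B = -Pa²b/L² = -14·(8/5)²·(12/5)/4² = -672/125 kN·m
Load 4 — point force P=12 kN at a=12/5 m (b=L-a=8/5):
  R_A = Pb²(3a+b)/L³ = 12·(8/5)²·(3·(12/5)+(8/5))/4³ = 528/125 kN
  M_A = Pab²/L² = 12·(12/5)·(8/5)²/4² = 576/125 kN·m
  R_B = Pa²(a+3b)/L³ = 12·(12/5)²·((12/5)+3·(8/5))/4³ = 972/125 kN
  M_B = -Pa²b/L² = -12·(12/5)²·(8/5)/4² = -864/125 kN·m
Superposition: R_A = 7958/1125 kN, M_A = 12256/1125 kN·m, R_B = 14542/1125 kN, M_B = -15074/1125 kN·m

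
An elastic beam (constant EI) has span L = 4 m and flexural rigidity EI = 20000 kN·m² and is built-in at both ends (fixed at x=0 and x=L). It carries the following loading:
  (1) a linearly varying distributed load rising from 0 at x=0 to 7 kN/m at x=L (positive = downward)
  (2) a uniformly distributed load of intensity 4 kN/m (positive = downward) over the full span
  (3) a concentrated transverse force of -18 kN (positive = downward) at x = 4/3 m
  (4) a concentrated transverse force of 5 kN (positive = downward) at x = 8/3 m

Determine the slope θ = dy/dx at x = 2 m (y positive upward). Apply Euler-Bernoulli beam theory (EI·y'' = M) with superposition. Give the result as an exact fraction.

Load 1 — triangular load w₀=7 kN/m (0→w₀ over full span):
  θ_1 = -w₀(2x(L-x)(L-2x)(x+2L)+x²(L-x)²)/(120LEI) = -7·(2·2·(4-2)·(4-2·2)·(2+2·4)+2²·(4-2)²)/(120·4·20000) = -7/600000 rad
Load 2 — uniform load w=4 kN/m over full span:
  θ_2 = -wx(L-x)(L-2x)/(12EI) = -4·2·(4-2)·(4-2·2)/(12·20000) = 0 rad
Load 3 — point force P=-18 kN at a=4/3 m (b=L-a=8/3):
  θ_3 = Pa²(L-x)(2bL-(3b+a)(L-x))/(2L³EI)  [x>a] = (-18)·(4/3)²·(4-2)·(2·(8/3)·4-(3·(8/3)+(4/3))·(4-2))/(2·4³·20000) = -1/15000 rad
Load 4 — point force P=5 kN at a=8/3 m (b=L-a=4/3):
  θ_4 = -Pb²x(2aL-(3a+b)x)/(2L³EI)  [x≤a] = -5·(4/3)²·2·(2·(8/3)·4-(3·(8/3)+(4/3))·2)/(2·4³·20000) = -1/54000 rad
Superposition: θ = Σ θ_i = -523/5400000 rad ≈ -0.000097 rad

θ(2) = -523/5400000 rad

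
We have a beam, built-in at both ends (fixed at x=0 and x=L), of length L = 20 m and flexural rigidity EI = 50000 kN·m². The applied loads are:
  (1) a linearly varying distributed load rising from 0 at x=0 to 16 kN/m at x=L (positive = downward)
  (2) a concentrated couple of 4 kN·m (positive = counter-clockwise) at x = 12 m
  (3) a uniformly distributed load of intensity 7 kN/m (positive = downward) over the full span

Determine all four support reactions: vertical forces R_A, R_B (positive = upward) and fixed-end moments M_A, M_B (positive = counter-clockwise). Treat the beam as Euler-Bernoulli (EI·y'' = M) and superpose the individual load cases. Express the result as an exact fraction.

Load 1 — triangular load w₀=16 kN/m (0→w₀ over full span):
  R_A = 3w₀L/20 = 3·16·20/20 = 48 kN
  M_A = w₀L²/30 = 16·20²/30 = 640/3 kN·m
  R_B = 7w₀L/20 = 7·16·20/20 = 112 kN
  M_B = -w₀L²/20 = -16·20²/20 = -320 kN·m
Load 2 — applied couple M₀=4 kN·m at a=12 m (b=L-a=8):
  R_A = 6M₀ab/L³ = 6·4·12·8/20³ = 36/125 kN
  M_A = M₀b(2a-b)/L² = 4·8·(2·12-8)/20² = 32/25 kN·m
  R_B = -6M₀ab/L³ = -6·4·12·8/20³ = -36/125 kN
  M_B = M₀a(2b-a)/L² = 4·12·(2·8-12)/20² = 12/25 kN·m
Load 3 — uniform load w=7 kN/m over full span:
  R_A = wL/2 = 7·20/2 = 70 kN
  M_A = wL²/12 = 7·20²/12 = 700/3 kN·m
  R_B = wL/2 = 7·20/2 = 70 kN
  M_B = -wL²/12 = -7·20²/12 = -700/3 kN·m
Superposition: R_A = 14786/125 kN, M_A = 33596/75 kN·m, R_B = 22714/125 kN, M_B = -41464/75 kN·m

R_A = 14786/125 kN, M_A = 33596/75 kN·m, R_B = 22714/125 kN, M_B = -41464/75 kN·m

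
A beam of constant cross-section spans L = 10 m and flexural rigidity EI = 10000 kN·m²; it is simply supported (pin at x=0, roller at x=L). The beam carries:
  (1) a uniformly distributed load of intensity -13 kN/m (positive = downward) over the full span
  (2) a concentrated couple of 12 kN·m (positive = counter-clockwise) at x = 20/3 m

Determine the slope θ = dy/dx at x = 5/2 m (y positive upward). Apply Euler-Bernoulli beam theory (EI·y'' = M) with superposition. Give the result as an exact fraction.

θ(5/2) = 1161/32000 rad

Load 1 — uniform load w=-13 kN/m over full span:
  θ_1 = -w(L³-6Lx²+4x³)/(24EI) = -(-13)·(10³-6·10·(5/2)²+4·(5/2)³)/(24·10000) = 143/3840 rad
Load 2 — applied couple M₀=12 kN·m at a=20/3 m (b=L-a=10/3):
  θ_2 = (M₀x²/(2L)+C₁)/EI  [x≤a] with C₁=M₀(3b²-L²)/(6L)=-40/3 = (12·(5/2)²/(2·10)+(-40/3))/10000 = -23/24000 rad
Superposition: θ = Σ θ_i = 1161/32000 rad ≈ 0.036281 rad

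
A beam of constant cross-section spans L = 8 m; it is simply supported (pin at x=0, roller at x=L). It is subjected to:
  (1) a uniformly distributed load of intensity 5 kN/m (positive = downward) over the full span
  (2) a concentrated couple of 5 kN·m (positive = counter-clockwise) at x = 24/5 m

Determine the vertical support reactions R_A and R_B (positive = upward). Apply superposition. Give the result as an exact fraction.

R_A = 165/8 kN, R_B = 155/8 kN

Load 1 — uniform load w=5 kN/m over full span:
  R_A = wL/2 = 5·8/2 = 20 kN
  R_B = wL/2 = 5·8/2 = 20 kN
Load 2 — applied couple M₀=5 kN·m at a=24/5 m (b=L-a=16/5):
  R_A = M₀/L = 5/8 kN
  R_B = -M₀/L = -5/8 kN
Superposition: R_A = 165/8 kN, R_B = 155/8 kN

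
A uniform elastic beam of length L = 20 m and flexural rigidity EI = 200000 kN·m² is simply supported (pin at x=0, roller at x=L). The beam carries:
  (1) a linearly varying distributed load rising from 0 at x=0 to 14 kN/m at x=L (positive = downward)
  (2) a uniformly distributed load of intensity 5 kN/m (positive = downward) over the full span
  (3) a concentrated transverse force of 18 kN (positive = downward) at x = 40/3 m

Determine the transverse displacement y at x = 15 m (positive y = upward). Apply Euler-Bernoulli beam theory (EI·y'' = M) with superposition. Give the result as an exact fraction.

Load 1 — triangular load w₀=14 kN/m (0→w₀ over full span):
  y_1 = -w₀x(7L⁴-10L²x²+3x⁴)/(360LEI) = -14·15·(7·20⁴-10·20²·15²+3·15⁴)/(360·20·200000) = -833/15360 m
Load 2 — uniform load w=5 kN/m over full span:
  y_2 = -wx(L³-2Lx²+x³)/(24EI) = -5·15·(20³-2·20·15²+15³)/(24·200000) = -19/512 m
Load 3 — point force P=18 kN at a=40/3 m (b=L-a=20/3):
  y_3 = -Pa(L-x)(2Lx-a²-x²)/(6LEI)  [x>a] = -18·(40/3)·(20-15)·(2·20·15-(40/3)²-15²)/(6·20·200000) = -71/7200 m
Superposition: y = Σ y_i = -23317/230400 m ≈ -0.101202 m

y(15) = -23317/230400 m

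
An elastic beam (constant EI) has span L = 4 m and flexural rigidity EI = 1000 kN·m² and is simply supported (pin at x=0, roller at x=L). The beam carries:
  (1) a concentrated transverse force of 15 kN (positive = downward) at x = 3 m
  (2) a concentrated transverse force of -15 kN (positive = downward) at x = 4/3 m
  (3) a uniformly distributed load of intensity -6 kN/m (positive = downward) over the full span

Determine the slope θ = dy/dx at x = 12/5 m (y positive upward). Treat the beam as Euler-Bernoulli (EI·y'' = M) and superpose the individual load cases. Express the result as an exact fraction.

θ(12/5) = -236597/27000000 rad

Load 1 — point force P=15 kN at a=3 m (b=L-a=1):
  θ_1 = -Pb(L²-b²-3x²)/(6LEI)  [x≤a] = -15·1·(4²-1²-3·(12/5)²)/(6·4·1000) = 57/40000 rad
Load 2 — point force P=-15 kN at a=4/3 m (b=L-a=8/3):
  θ_2 = -Pa(2L²-6Lx+3x²+a²)/(6LEI)  [x>a] = -(-15)·(4/3)·(2·4²-6·4·(12/5)+3·(12/5)²+(4/3)²)/(6·4·1000) = -92/16875 rad
Load 3 — uniform load w=-6 kN/m over full span:
  θ_3 = -w(L³-6Lx²+4x³)/(24EI) = -(-6)·(4³-6·4·(12/5)²+4·(12/5)³)/(24·1000) = -74/15625 rad
Superposition: θ = Σ θ_i = -236597/27000000 rad ≈ -0.008763 rad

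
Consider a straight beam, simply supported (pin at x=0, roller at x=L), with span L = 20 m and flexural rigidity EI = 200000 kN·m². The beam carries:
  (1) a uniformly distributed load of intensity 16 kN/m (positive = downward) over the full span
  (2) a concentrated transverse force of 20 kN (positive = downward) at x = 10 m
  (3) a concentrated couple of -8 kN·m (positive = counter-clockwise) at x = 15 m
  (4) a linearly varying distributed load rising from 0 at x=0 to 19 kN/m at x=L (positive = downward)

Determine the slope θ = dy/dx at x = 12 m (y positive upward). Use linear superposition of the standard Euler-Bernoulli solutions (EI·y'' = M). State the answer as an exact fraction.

Load 1 — uniform load w=16 kN/m over full span:
  θ_1 = -w(L³-6Lx²+4x³)/(24EI) = -16·(20³-6·20·12²+4·12³)/(24·200000) = 74/9375 rad
Load 2 — point force P=20 kN at a=10 m (b=L-a=10):
  θ_2 = -Pa(2L²-6Lx+3x²+a²)/(6LEI)  [x>a] = -20·10·(2·20²-6·20·12+3·12²+10²)/(6·20·200000) = 9/10000 rad
Load 3 — applied couple M₀=-8 kN·m at a=15 m (b=L-a=5):
  θ_3 = (M₀x²/(2L)+C₁)/EI  [x≤a] with C₁=M₀(3b²-L²)/(6L)=65/3 = ((-8)·12²/(2·20)+(65/3))/200000 = -107/3000000 rad
Load 4 — triangular load w₀=19 kN/m (0→w₀ over full span):
  θ_4 = -w₀(7L⁴-30L²x²+15x⁴)/(360LEI) = -19·(7·20⁴-30·20²·12²+15·12⁴)/(360·20·200000) = 551/140625 rad
Superposition: θ = Σ θ_i = 114083/9000000 rad ≈ 0.012676 rad

θ(12) = 114083/9000000 rad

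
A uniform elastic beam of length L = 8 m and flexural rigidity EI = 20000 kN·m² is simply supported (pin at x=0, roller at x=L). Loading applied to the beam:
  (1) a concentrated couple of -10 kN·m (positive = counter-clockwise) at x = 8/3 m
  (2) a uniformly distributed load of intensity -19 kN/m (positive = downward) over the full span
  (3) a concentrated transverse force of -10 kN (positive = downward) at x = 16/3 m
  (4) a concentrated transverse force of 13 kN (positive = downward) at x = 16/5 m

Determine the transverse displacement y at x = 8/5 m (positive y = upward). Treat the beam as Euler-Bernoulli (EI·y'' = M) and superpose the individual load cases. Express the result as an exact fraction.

Load 1 — applied couple M₀=-10 kN·m at a=8/3 m (b=L-a=16/3):
  y_1 = (M₀x³/(6L)+C₁x)/EI  [x≤a] with C₁=M₀(3b²-L²)/(6L)=-40/9 = ((-10)·(8/5)³/(6·8)+(-40/9)·(8/5))/20000 = -56/140625 m
Load 2 — uniform load w=-19 kN/m over full span:
  y_2 = -wx(L³-2Lx²+x³)/(24EI) = -(-19)·(8/5)·(8³-2·8·(8/5)²+(8/5)³)/(24·20000) = 35264/1171875 m
Load 3 — point force P=-10 kN at a=16/3 m (b=L-a=8/3):
  y_3 = -Pbx(L²-b²-x²)/(6LEI)  [x≤a] = -(-10)·(8/3)·(8/5)·(8²-(8/3)²-(8/5)²)/(6·8·20000) = 3056/1265625 m
Load 4 — point force P=13 kN at a=16/5 m (b=L-a=24/5):
  y_4 = -Pbx(L²-b²-x²)/(6LEI)  [x≤a] = -13·(24/5)·(8/5)·(8²-(24/5)²-(8/5)²)/(6·8·20000) = -312/78125 m
Superposition: y = Σ y_i = 889568/31640625 m ≈ 0.028115 m

y(8/5) = 889568/31640625 m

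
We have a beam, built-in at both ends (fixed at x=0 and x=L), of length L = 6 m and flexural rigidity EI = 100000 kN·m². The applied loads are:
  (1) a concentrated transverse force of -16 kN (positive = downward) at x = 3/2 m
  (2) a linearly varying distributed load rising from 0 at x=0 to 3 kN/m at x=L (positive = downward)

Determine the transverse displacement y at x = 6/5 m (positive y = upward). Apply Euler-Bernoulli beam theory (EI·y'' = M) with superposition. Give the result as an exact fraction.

y(6/5) = 62613/1562500000 m

Load 1 — point force P=-16 kN at a=3/2 m (b=L-a=9/2):
  y_1 = -Pb²x²(3aL-(3a+b)x)/(6L³EI)  [x≤a] = -(-16)·(9/2)²·(6/5)²·(3·(3/2)·6-(3·(3/2)+(9/2))·(6/5))/(6·6³·100000) = 729/12500000 m
Load 2 — triangular load w₀=3 kN/m (0→w₀ over full span):
  y_2 = -w₀x²(L-x)²(x+2L)/(120LEI) = -3·(6/5)²·(6-(6/5))²·((6/5)+2·6)/(120·6·100000) = -891/48828125 m
Superposition: y = Σ y_i = 62613/1562500000 m ≈ 0.000040 m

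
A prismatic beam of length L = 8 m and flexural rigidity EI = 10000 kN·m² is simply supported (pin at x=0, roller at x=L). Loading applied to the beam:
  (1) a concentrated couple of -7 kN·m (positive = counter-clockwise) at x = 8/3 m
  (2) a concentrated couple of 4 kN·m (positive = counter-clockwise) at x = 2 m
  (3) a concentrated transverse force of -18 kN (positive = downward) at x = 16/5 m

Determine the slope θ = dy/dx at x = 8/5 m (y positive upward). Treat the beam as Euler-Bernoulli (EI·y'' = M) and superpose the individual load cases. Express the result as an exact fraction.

θ(8/5) = 67477/11250000 rad

Load 1 — applied couple M₀=-7 kN·m at a=8/3 m (b=L-a=16/3):
  θ_1 = (M₀x²/(2L)+C₁)/EI  [x≤a] with C₁=M₀(3b²-L²)/(6L)=-28/9 = ((-7)·(8/5)²/(2·8)+(-28/9))/10000 = -119/281250 rad
Load 2 — applied couple M₀=4 kN·m at a=2 m (b=L-a=6):
  θ_2 = (M₀x²/(2L)+C₁)/EI  [x≤a] with C₁=M₀(3b²-L²)/(6L)=11/3 = (4·(8/5)²/(2·8)+(11/3))/10000 = 323/750000 rad
Load 3 — point force P=-18 kN at a=16/5 m (b=L-a=24/5):
  θ_3 = -Pb(L²-b²-3x²)/(6LEI)  [x≤a] = -(-18)·(24/5)·(8²-(24/5)²-3·(8/5)²)/(6·8·10000) = 468/78125 rad
Superposition: θ = Σ θ_i = 67477/11250000 rad ≈ 0.005998 rad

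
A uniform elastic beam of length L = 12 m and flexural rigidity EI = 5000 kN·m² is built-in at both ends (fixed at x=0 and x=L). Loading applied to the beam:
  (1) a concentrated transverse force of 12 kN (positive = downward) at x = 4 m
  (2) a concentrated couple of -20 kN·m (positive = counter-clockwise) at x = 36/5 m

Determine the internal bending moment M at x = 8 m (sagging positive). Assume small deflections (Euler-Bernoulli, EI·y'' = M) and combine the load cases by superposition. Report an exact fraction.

M(8) = 404/45 kN·m

Load 1 — point force P=12 kN at a=4 m (b=L-a=8):
  M_1 = Pa²(a+3b)(L-x)/L³ - Pa²b/L²  [x>a] = 12·4²·(4+3·8)·(12-8)/12³ - 12·4²·8/12² = 16/9 kN·m
Load 2 — applied couple M₀=-20 kN·m at a=36/5 m (b=L-a=24/5):
  M_2 = R_Ax - M_A - M₀  [x>a] with R_A=-12/5, M_A=-32/5 = (-12/5)·8 - (-32/5) - (-20) = 36/5 kN·m
Superposition: M = Σ M_i = 404/45 kN·m ≈ 8.977778 kN·m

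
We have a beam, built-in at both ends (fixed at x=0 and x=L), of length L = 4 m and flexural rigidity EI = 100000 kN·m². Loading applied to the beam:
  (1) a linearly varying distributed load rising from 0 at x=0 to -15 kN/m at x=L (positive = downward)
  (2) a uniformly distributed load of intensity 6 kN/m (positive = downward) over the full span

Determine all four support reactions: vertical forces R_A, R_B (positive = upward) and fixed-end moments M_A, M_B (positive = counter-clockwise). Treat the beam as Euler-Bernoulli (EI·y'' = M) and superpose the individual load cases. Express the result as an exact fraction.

Load 1 — triangular load w₀=-15 kN/m (0→w₀ over full span):
  R_A = 3w₀L/20 = 3·(-15)·4/20 = -9 kN
  M_A = w₀L²/30 = (-15)·4²/30 = -8 kN·m
  R_B = 7w₀L/20 = 7·(-15)·4/20 = -21 kN
  M_B = -w₀L²/20 = -(-15)·4²/20 = 12 kN·m
Load 2 — uniform load w=6 kN/m over full span:
  R_A = wL/2 = 6·4/2 = 12 kN
  M_A = wL²/12 = 6·4²/12 = 8 kN·m
  R_B = wL/2 = 6·4/2 = 12 kN
  M_B = -wL²/12 = -6·4²/12 = -8 kN·m
Superposition: R_A = 3 kN, M_A = 0 kN·m, R_B = -9 kN, M_B = 4 kN·m

R_A = 3 kN, M_A = 0 kN·m, R_B = -9 kN, M_B = 4 kN·m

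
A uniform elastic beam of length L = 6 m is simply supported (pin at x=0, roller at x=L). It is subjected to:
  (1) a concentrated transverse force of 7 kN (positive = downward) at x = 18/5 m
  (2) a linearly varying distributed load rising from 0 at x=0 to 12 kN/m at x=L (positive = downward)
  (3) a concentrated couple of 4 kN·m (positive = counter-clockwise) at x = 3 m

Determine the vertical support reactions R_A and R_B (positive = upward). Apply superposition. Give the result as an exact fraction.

Load 1 — point force P=7 kN at a=18/5 m (b=L-a=12/5):
  R_A = Pb/L = 7·(12/5)/6 = 14/5 kN
  R_B = Pa/L = 7·(18/5)/6 = 21/5 kN
Load 2 — triangular load w₀=12 kN/m (0→w₀ over full span):
  R_A = w₀L/6 = 12·6/6 = 12 kN
  R_B = w₀L/3 = 12·6/3 = 24 kN
Load 3 — applied couple M₀=4 kN·m at a=3 m (b=L-a=3):
  R_A = M₀/L = 4/6 = 2/3 kN
  R_B = -M₀/L = -4/6 = -2/3 kN
Superposition: R_A = 232/15 kN, R_B = 413/15 kN

R_A = 232/15 kN, R_B = 413/15 kN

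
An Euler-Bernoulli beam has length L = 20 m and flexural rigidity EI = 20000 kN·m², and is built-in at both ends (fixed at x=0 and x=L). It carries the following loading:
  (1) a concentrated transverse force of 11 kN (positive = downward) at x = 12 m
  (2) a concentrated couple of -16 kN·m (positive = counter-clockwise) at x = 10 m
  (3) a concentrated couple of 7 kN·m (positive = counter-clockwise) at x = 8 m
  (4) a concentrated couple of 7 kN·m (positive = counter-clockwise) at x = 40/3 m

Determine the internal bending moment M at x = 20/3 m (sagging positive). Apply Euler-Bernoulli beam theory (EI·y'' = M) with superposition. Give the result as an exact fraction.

Load 1 — point force P=11 kN at a=12 m (b=L-a=8):
  M_1 = Pb²(3a+b)x/L³ - Pab²/L²  [x≤a] = 11·8²·(3·12+8)·(20/3)/20³ - 11·12·8²/20² = 352/75 kN·m
Load 2 — applied couple M₀=-16 kN·m at a=10 m (b=L-a=10):
  M_2 = R_Ax - M_A  [x≤a] with R_A=-6/5, M_A=-4 = (-6/5)·(20/3) - (-4) = -4 kN·m
Load 3 — applied couple M₀=7 kN·m at a=8 m (b=L-a=12):
  M_3 = R_Ax - M_A  [x≤a] with R_A=63/125, M_A=21/25 = (63/125)·(20/3) - (21/25) = 63/25 kN·m
Load 4 — applied couple M₀=7 kN·m at a=40/3 m (b=L-a=20/3):
  M_4 = R_Ax - M_A  [x≤a] with R_A=7/15, M_A=7/3 = (7/15)·(20/3) - (7/3) = 7/9 kN·m
Superposition: M = Σ M_i = 898/225 kN·m ≈ 3.991111 kN·m

M(20/3) = 898/225 kN·m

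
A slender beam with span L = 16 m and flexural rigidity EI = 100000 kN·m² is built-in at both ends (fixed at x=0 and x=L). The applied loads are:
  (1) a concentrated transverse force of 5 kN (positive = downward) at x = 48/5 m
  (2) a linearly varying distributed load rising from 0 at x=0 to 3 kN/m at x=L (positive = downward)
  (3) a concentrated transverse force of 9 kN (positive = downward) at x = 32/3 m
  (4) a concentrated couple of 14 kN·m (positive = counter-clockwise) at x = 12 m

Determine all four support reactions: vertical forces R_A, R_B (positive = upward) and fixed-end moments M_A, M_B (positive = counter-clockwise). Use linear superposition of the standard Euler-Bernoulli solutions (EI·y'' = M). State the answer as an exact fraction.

Load 1 — point force P=5 kN at a=48/5 m (b=L-a=32/5):
  R_A = Pb²(3a+b)/L³ = 5·(32/5)²·(3·(48/5)+(32/5))/16³ = 44/25 kN
  M_A = Pab²/L² = 5·(48/5)·(32/5)²/16² = 192/25 kN·m
  R_B = Pa²(a+3b)/L³ = 5·(48/5)²·((48/5)+3·(32/5))/16³ = 81/25 kN
  M_B = -Pa²b/L² = -5·(48/5)²·(32/5)/16² = -288/25 kN·m
Load 2 — triangular load w₀=3 kN/m (0→w₀ over full span):
  R_A = 3w₀L/20 = 3·3·16/20 = 36/5 kN
  M_A = w₀L²/30 = 3·16²/30 = 128/5 kN·m
  R_B = 7w₀L/20 = 7·3·16/20 = 84/5 kN
  M_B = -w₀L²/20 = -3·16²/20 = -192/5 kN·m
Load 3 — point force P=9 kN at a=32/3 m (b=L-a=16/3):
  R_A = Pb²(3a+b)/L³ = 9·(16/3)²·(3·(32/3)+(16/3))/16³ = 7/3 kN
  M_A = Pab²/L² = 9·(32/3)·(16/3)²/16² = 32/3 kN·m
  R_B = Pa²(a+3b)/L³ = 9·(32/3)²·((32/3)+3·(16/3))/16³ = 20/3 kN
  M_B = -Pa²b/L² = -9·(32/3)²·(16/3)/16² = -64/3 kN·m
Load 4 — applied couple M₀=14 kN·m at a=12 m (b=L-a=4):
  R_A = 6M₀ab/L³ = 6·14·12·4/16³ = 63/64 kN
  M_A = M₀b(2a-b)/L² = 14·4·(2·12-4)/16² = 35/8 kN·m
  R_B = -6M₀ab/L³ = -6·14·12·4/16³ = -63/64 kN
  M_B = M₀a(2b-a)/L² = 14·12·(2·4-12)/16² = -21/8 kN·m
Superposition: R_A = 58933/4800 kN, M_A = 28993/600 kN·m, R_B = 123467/4800 kN, M_B = -44327/600 kN·m

R_A = 58933/4800 kN, M_A = 28993/600 kN·m, R_B = 123467/4800 kN, M_B = -44327/600 kN·m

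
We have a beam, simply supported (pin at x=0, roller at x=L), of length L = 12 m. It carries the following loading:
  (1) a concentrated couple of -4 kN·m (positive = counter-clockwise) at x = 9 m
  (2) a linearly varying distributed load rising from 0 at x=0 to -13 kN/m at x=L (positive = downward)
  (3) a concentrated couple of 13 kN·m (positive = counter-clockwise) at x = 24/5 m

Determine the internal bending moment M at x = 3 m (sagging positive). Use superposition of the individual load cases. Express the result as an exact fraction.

Load 1 — applied couple M₀=-4 kN·m at a=9 m (b=L-a=3):
  M_1 = M₀x/L  [x≤a] = (-4)·3/12 = -1 kN·m
Load 2 — triangular load w₀=-13 kN/m (0→w₀ over full span):
  M_2 = w₀Lx/6 - w₀x³/(6L) = (-13)·12·3/6 - (-13)·3³/(6·12) = -585/8 kN·m
Load 3 — applied couple M₀=13 kN·m at a=24/5 m (b=L-a=36/5):
  M_3 = M₀x/L  [x≤a] = 13·3/12 = 13/4 kN·m
Superposition: M = Σ M_i = -567/8 kN·m ≈ -70.875000 kN·m

M(3) = -567/8 kN·m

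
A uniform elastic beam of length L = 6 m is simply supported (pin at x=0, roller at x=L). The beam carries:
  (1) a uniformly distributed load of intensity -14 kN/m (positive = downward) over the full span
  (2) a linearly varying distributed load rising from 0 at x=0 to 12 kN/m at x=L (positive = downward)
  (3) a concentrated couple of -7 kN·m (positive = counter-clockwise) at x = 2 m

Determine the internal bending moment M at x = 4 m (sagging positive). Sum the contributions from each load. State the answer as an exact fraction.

Load 1 — uniform load w=-14 kN/m over full span:
  M_1 = wx(L-x)/2 = (-14)·4·(6-4)/2 = -56 kN·m
Load 2 — triangular load w₀=12 kN/m (0→w₀ over full span):
  M_2 = w₀Lx/6 - w₀x³/(6L) = 12·6·4/6 - 12·4³/(6·6) = 80/3 kN·m
Load 3 — applied couple M₀=-7 kN·m at a=2 m (b=L-a=4):
  M_3 = M₀x/L - M₀  [x>a] = (-7)·4/6 - (-7) = 7/3 kN·m
Superposition: M = Σ M_i = -27 kN·m ≈ -27.000000 kN·m

M(4) = -27 kN·m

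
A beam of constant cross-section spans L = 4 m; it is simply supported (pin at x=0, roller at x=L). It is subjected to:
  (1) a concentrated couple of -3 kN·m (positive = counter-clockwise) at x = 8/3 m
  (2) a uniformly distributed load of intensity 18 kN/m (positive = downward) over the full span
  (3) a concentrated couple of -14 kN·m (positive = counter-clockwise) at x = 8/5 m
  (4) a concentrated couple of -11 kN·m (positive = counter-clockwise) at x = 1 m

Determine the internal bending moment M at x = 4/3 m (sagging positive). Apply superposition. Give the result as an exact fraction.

M(4/3) = 101/3 kN·m

Load 1 — applied couple M₀=-3 kN·m at a=8/3 m (b=L-a=4/3):
  M_1 = M₀x/L  [x≤a] = (-3)·(4/3)/4 = -1 kN·m
Load 2 — uniform load w=18 kN/m over full span:
  M_2 = wx(L-x)/2 = 18·(4/3)·(4-(4/3))/2 = 32 kN·m
Load 3 — applied couple M₀=-14 kN·m at a=8/5 m (b=L-a=12/5):
  M_3 = M₀x/L  [x≤a] = (-14)·(4/3)/4 = -14/3 kN·m
Load 4 — applied couple M₀=-11 kN·m at a=1 m (b=L-a=3):
  M_4 = M₀x/L - M₀  [x>a] = (-11)·(4/3)/4 - (-11) = 22/3 kN·m
Superposition: M = Σ M_i = 101/3 kN·m ≈ 33.666667 kN·m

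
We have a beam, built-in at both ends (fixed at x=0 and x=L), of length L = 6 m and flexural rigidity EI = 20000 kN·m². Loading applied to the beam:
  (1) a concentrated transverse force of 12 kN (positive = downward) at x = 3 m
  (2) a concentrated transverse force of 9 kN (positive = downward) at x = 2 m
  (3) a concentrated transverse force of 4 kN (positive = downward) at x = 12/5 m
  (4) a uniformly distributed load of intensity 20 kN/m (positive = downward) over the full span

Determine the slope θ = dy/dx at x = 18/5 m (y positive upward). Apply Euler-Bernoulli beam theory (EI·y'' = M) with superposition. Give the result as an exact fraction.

Load 1 — point force P=12 kN at a=3 m (b=L-a=3):
  θ_1 = Pa²(L-x)(2bL-(3b+a)(L-x))/(2L³EI)  [x>a] = 12·3²·(6-(18/5))·(2·3·6-(3·3+3)·(6-(18/5)))/(2·6³·20000) = 27/125000 rad
Load 2 — point force P=9 kN at a=2 m (b=L-a=4):
  θ_2 = Pa²(L-x)(2bL-(3b+a)(L-x))/(2L³EI)  [x>a] = 9·2²·(6-(18/5))·(2·4·6-(3·4+2)·(6-(18/5)))/(2·6³·20000) = 9/62500 rad
Load 3 — point force P=4 kN at a=12/5 m (b=L-a=18/5):
  θ_3 = Pa²(L-x)(2bL-(3b+a)(L-x))/(2L³EI)  [x>a] = 4·(12/5)²·(6-(18/5))·(2·(18/5)·6-(3·(18/5)+(12/5))·(6-(18/5)))/(2·6³·20000) = 144/1953125 rad
Load 4 — uniform load w=20 kN/m over full span:
  θ_4 = -wx(L-x)(L-2x)/(12EI) = -20·(18/5)·(6-(18/5))·(6-2·(18/5))/(12·20000) = 27/31250 rad
Superposition: θ = Σ θ_i = 20277/15625000 rad ≈ 0.001298 rad

θ(18/5) = 20277/15625000 rad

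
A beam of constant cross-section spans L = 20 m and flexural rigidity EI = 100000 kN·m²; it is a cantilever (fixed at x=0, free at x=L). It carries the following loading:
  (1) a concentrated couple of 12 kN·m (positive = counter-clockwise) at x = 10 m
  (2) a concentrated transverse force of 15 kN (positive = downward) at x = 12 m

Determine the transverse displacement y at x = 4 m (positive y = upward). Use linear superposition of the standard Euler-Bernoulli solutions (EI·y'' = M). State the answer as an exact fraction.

y(4) = -37/3125 m

Load 1 — applied couple M₀=12 kN·m at a=10 m (b=L-a=10):
  y_1 = M₀x²/(2EI)  [x≤a] = 12·4²/(2·100000) = 3/3125 m
Load 2 — point force P=15 kN at a=12 m (b=L-a=8):
  y_2 = -Px²(3a-x)/(6EI)  [x≤a] = -15·4²·(3·12-4)/(6·100000) = -8/625 m
Superposition: y = Σ y_i = -37/3125 m ≈ -0.011840 m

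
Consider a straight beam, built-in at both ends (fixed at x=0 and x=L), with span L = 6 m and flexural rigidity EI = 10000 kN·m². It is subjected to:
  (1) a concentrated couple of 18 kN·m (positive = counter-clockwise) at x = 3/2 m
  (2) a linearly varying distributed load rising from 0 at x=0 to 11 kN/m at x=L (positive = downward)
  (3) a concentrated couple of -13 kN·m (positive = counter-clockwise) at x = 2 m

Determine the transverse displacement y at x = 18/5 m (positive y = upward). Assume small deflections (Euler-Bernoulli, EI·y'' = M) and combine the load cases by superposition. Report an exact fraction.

y(18/5) = -237367/156250000 m

Load 1 — applied couple M₀=18 kN·m at a=3/2 m (b=L-a=9/2):
  y_1 = (R_Ax³/6 - M_Ax²/2 - M₀(x-a)²/2)/EI  [x>a] with R_A=27/8, M_A=-27/8 = ((27/8)·(18/5)³/6 - (-27/8)·(18/5)²/2 - 18·((18/5)-(3/2))²/2)/10000 = 1053/1250000 m
Load 2 — triangular load w₀=11 kN/m (0→w₀ over full span):
  y_2 = -w₀x²(L-x)²(x+2L)/(120LEI) = -11·(18/5)²·(6-(18/5))²·((18/5)+2·6)/(120·6·10000) = -34749/19531250 m
Load 3 — applied couple M₀=-13 kN·m at a=2 m (b=L-a=4):
  y_3 = (R_Ax³/6 - M_Ax²/2 - M₀(x-a)²/2)/EI  [x>a] with R_A=-26/9, M_A=0 = ((-26/9)·(18/5)³/6 - 0·(18/5)²/2 - (-13)·((18/5)-2)²/2)/10000 = -91/156250 m
Superposition: y = Σ y_i = -237367/156250000 m ≈ -0.001519 m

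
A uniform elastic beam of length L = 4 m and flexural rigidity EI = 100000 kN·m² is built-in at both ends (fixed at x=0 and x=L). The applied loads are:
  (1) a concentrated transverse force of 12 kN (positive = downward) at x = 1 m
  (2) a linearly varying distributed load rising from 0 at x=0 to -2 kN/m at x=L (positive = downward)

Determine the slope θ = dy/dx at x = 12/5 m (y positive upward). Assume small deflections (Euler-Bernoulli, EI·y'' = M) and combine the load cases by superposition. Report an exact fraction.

θ(12/5) = 311/31250000 rad

Load 1 — point force P=12 kN at a=1 m (b=L-a=3):
  θ_1 = Pa²(L-x)(2bL-(3b+a)(L-x))/(2L³EI)  [x>a] = 12·1²·(4-(12/5))·(2·3·4-(3·3+1)·(4-(12/5)))/(2·4³·100000) = 3/250000 rad
Load 2 — triangular load w₀=-2 kN/m (0→w₀ over full span):
  θ_2 = -w₀(2x(L-x)(L-2x)(x+2L)+x²(L-x)²)/(120LEI) = -(-2)·(2·(12/5)·(4-(12/5))·(4-2·(12/5))·((12/5)+2·4)+(12/5)²·(4-(12/5))²)/(120·4·100000) = -4/1953125 rad
Superposition: θ = Σ θ_i = 311/31250000 rad ≈ 0.000010 rad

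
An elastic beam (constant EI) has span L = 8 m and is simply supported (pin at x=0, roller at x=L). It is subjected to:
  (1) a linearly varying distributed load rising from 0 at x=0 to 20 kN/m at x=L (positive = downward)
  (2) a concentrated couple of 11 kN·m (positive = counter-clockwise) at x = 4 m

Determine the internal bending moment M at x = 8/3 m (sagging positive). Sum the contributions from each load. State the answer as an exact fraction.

M(8/3) = 5417/81 kN·m

Load 1 — triangular load w₀=20 kN/m (0→w₀ over full span):
  M_1 = w₀Lx/6 - w₀x³/(6L) = 20·8·(8/3)/6 - 20·(8/3)³/(6·8) = 5120/81 kN·m
Load 2 — applied couple M₀=11 kN·m at a=4 m (b=L-a=4):
  M_2 = M₀x/L  [x≤a] = 11·(8/3)/8 = 11/3 kN·m
Superposition: M = Σ M_i = 5417/81 kN·m ≈ 66.876543 kN·m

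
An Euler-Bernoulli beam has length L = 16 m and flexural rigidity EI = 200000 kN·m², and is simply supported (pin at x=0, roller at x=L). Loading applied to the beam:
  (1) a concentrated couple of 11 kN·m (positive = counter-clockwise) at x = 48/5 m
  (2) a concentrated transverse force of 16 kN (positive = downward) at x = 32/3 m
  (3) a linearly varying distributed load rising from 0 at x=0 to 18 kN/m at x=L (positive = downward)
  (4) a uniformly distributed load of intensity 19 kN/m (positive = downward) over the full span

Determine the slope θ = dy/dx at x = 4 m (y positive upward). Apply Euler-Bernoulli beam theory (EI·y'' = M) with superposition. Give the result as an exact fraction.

θ(4) = -14014181/810000000 rad

Load 1 — applied couple M₀=11 kN·m at a=48/5 m (b=L-a=32/5):
  θ_1 = (M₀x²/(2L)+C₁)/EI  [x≤a] with C₁=M₀(3b²-L²)/(6L)=-1144/75 = (11·4²/(2·16)+(-1144/75))/200000 = -1463/30000000 rad
Load 2 — point force P=16 kN at a=32/3 m (b=L-a=16/3):
  θ_2 = -Pb(L²-b²-3x²)/(6LEI)  [x≤a] = -16·(16/3)·(16²-(16/3)²-3·4²)/(6·16·200000) = -202/253125 rad
Load 3 — triangular load w₀=18 kN/m (0→w₀ over full span):
  θ_3 = -w₀(7L⁴-30L²x²+15x⁴)/(360LEI) = -18·(7·16⁴-30·16²·4²+15·4⁴)/(360·16·200000) = -1327/250000 rad
Load 4 — uniform load w=19 kN/m over full span:
  θ_4 = -w(L³-6Lx²+4x³)/(24EI) = -19·(16³-6·16·4²+4·4³)/(24·200000) = -209/18750 rad
Superposition: θ = Σ θ_i = -14014181/810000000 rad ≈ -0.017301 rad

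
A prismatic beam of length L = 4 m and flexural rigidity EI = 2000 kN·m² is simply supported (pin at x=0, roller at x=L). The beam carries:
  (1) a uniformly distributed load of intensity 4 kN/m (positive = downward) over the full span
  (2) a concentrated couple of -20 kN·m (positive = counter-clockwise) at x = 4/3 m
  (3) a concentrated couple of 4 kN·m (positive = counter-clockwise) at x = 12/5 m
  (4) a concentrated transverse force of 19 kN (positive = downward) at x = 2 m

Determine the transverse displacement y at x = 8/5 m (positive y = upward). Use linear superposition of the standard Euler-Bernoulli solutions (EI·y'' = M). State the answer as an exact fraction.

Load 1 — uniform load w=4 kN/m over full span:
  y_1 = -wx(L³-2Lx²+x³)/(24EI) = -4·(8/5)·(4³-2·4·(8/5)²+(8/5)³)/(24·2000) = -496/78125 m
Load 2 — applied couple M₀=-20 kN·m at a=4/3 m (b=L-a=8/3):
  y_2 = (M₀x³/(6L)-M₀(x-a)²/2+C₁x)/EI  [x>a] with C₁=M₀(3b²-L²)/(6L)=-40/9 = ((-20)·(8/5)³/(6·4)-(-20)·((8/5)-(4/3))²/2+(-40/9)·(8/5))/2000 = -46/9375 m
Load 3 — applied couple M₀=4 kN·m at a=12/5 m (b=L-a=8/5):
  y_3 = (M₀x³/(6L)+C₁x)/EI  [x≤a] with C₁=M₀(3b²-L²)/(6L)=-104/75 = (4·(8/5)³/(6·4)+(-104/75)·(8/5))/2000 = -12/15625 m
Load 4 — point force P=19 kN at a=2 m (b=L-a=2):
  y_4 = -Pbx(L²-b²-x²)/(6LEI)  [x≤a] = -19·2·(8/5)·(4²-2²-(8/5)²)/(6·4·2000) = -1121/93750 m
Superposition: y = Σ y_i = -3747/156250 m ≈ -0.023981 m

y(8/5) = -3747/156250 m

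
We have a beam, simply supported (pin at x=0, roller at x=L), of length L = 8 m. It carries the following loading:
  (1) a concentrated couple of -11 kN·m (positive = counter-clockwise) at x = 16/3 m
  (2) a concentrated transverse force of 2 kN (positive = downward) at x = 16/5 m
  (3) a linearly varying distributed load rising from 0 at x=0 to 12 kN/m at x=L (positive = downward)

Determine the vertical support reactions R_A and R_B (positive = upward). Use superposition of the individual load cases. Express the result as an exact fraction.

Load 1 — applied couple M₀=-11 kN·m at a=16/3 m (b=L-a=8/3):
  R_A = M₀/L = (-11)/8 = -11/8 kN
  R_B = -M₀/L = -(-11)/8 = 11/8 kN
Load 2 — point force P=2 kN at a=16/5 m (b=L-a=24/5):
  R_A = Pb/L = 2·(24/5)/8 = 6/5 kN
  R_B = Pa/L = 2·(16/5)/8 = 4/5 kN
Load 3 — triangular load w₀=12 kN/m (0→w₀ over full span):
  R_A = w₀L/6 = 12·8/6 = 16 kN
  R_B = w₀L/3 = 12·8/3 = 32 kN
Superposition: R_A = 633/40 kN, R_B = 1367/40 kN

R_A = 633/40 kN, R_B = 1367/40 kN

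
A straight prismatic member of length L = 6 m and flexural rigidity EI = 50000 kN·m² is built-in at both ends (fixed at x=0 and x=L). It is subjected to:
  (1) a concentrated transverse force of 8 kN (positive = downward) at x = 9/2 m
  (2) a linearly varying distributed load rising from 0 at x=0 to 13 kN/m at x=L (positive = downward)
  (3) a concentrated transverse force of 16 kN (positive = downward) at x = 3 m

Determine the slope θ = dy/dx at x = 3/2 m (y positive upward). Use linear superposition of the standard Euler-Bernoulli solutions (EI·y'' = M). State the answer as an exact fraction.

θ(3/2) = -27729/64000000 rad

Load 1 — point force P=8 kN at a=9/2 m (b=L-a=3/2):
  θ_1 = -Pb²x(2aL-(3a+b)x)/(2L³EI)  [x≤a] = -8·(3/2)²·(3/2)·(2·(9/2)·6-(3·(9/2)+(3/2))·(3/2))/(2·6³·50000) = -63/1600000 rad
Load 2 — triangular load w₀=13 kN/m (0→w₀ over full span):
  θ_2 = -w₀(2x(L-x)(L-2x)(x+2L)+x²(L-x)²)/(120LEI) = -13·(2·(3/2)·(6-(3/2))·(6-2·(3/2))·((3/2)+2·6)+(3/2)²·(6-(3/2))²)/(120·6·50000) = -13689/64000000 rad
Load 3 — point force P=16 kN at a=3 m (b=L-a=3):
  θ_3 = -Pb²x(2aL-(3a+b)x)/(2L³EI)  [x≤a] = -16·3²·(3/2)·(2·3·6-(3·3+3)·(3/2))/(2·6³·50000) = -9/50000 rad
Superposition: θ = Σ θ_i = -27729/64000000 rad ≈ -0.000433 rad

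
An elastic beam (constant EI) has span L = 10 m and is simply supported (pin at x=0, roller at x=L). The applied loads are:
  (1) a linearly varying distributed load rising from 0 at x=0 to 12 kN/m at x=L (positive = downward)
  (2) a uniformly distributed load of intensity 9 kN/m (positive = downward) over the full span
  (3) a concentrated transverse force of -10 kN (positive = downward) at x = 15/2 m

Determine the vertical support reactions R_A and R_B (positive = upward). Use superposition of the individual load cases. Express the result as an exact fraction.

R_A = 125/2 kN, R_B = 155/2 kN

Load 1 — triangular load w₀=12 kN/m (0→w₀ over full span):
  R_A = w₀L/6 = 12·10/6 = 20 kN
  R_B = w₀L/3 = 12·10/3 = 40 kN
Load 2 — uniform load w=9 kN/m over full span:
  R_A = wL/2 = 9·10/2 = 45 kN
  R_B = wL/2 = 9·10/2 = 45 kN
Load 3 — point force P=-10 kN at a=15/2 m (b=L-a=5/2):
  R_A = Pb/L = (-10)·(5/2)/10 = -5/2 kN
  R_B = Pa/L = (-10)·(15/2)/10 = -15/2 kN
Superposition: R_A = 125/2 kN, R_B = 155/2 kN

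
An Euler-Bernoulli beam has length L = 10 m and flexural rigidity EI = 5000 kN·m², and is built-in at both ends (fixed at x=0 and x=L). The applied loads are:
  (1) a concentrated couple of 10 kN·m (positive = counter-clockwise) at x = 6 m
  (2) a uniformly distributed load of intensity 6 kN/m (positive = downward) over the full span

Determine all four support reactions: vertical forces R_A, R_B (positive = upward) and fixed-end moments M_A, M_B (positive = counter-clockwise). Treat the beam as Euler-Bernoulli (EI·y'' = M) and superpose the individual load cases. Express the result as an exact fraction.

Load 1 — applied couple M₀=10 kN·m at a=6 m (b=L-a=4):
  R_A = 6M₀ab/L³ = 6·10·6·4/10³ = 36/25 kN
  M_A = M₀b(2a-b)/L² = 10·4·(2·6-4)/10² = 16/5 kN·m
  R_B = -6M₀ab/L³ = -6·10·6·4/10³ = -36/25 kN
  M_B = M₀a(2b-a)/L² = 10·6·(2·4-6)/10² = 6/5 kN·m
Load 2 — uniform load w=6 kN/m over full span:
  R_A = wL/2 = 6·10/2 = 30 kN
  M_A = wL²/12 = 6·10²/12 = 50 kN·m
  R_B = wL/2 = 6·10/2 = 30 kN
  M_B = -wL²/12 = -6·10²/12 = -50 kN·m
Superposition: R_A = 786/25 kN, M_A = 266/5 kN·m, R_B = 714/25 kN, M_B = -244/5 kN·m

R_A = 786/25 kN, M_A = 266/5 kN·m, R_B = 714/25 kN, M_B = -244/5 kN·m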